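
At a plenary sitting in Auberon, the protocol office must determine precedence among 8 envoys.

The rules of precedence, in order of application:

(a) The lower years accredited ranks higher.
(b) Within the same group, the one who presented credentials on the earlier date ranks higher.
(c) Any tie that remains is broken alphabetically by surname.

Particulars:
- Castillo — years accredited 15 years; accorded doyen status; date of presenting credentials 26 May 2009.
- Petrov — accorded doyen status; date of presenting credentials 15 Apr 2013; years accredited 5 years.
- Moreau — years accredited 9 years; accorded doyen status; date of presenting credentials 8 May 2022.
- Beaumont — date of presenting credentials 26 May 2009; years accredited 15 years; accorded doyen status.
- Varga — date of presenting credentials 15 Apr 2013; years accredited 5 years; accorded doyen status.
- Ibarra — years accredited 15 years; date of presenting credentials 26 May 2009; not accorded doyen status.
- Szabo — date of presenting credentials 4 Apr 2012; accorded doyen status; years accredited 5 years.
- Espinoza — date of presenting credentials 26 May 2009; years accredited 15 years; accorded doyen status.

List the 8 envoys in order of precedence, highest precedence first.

By years accredited (lower first): Szabo, Petrov and Varga (each 5 years); then Moreau (9 years); then Beaumont, Castillo, Espinoza and Ibarra (each 15 years).
Among Szabo, Petrov and Varga, by date of presenting credentials (earlier first): Szabo (4 Apr 2012) before Petrov and Varga (15 Apr 2013).
Among Petrov and Varga, alphabetically by surname: Petrov before Varga.
Beaumont, Castillo, Espinoza and Ibarra all have date of presenting credentials 26 May 2009, so the next rule applies.
Among Beaumont, Castillo, Espinoza and Ibarra, alphabetically by surname: Beaumont before Castillo before Espinoza before Ibarra.
Full order: Szabo, Petrov, Varga, Moreau, Beaumont, Castillo, Espinoza, Ibarra.

Szabo, Petrov, Varga, Moreau, Beaumont, Castillo, Espinoza, Ibarra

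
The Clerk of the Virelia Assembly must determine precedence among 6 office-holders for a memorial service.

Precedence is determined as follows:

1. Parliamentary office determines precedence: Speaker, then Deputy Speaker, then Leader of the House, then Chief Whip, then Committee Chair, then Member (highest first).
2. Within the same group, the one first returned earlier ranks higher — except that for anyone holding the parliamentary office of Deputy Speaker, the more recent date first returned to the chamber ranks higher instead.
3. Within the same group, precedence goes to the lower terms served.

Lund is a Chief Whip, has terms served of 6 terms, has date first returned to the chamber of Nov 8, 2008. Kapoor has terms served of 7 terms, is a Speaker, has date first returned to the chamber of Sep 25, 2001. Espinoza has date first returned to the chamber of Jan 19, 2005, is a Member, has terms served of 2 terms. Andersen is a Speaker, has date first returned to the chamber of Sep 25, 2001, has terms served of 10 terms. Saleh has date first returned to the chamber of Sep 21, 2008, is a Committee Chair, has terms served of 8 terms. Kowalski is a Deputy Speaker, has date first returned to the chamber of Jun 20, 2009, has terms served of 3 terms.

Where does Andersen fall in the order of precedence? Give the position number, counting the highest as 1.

2

By parliamentary office: Kapoor and Andersen (Speaker); then Kowalski (Deputy Speaker); then Lund (Chief Whip); then Saleh (Committee Chair); then Espinoza (Member).
Kapoor and Andersen both have date first returned to the chamber Sep 25, 2001, so the next rule applies.
Among Kapoor and Andersen, by terms served (lower first): Kapoor (7 terms) before Andersen (10 terms).
Order: Kapoor, Andersen, Kowalski, Lund, Saleh, Espinoza. So position 2.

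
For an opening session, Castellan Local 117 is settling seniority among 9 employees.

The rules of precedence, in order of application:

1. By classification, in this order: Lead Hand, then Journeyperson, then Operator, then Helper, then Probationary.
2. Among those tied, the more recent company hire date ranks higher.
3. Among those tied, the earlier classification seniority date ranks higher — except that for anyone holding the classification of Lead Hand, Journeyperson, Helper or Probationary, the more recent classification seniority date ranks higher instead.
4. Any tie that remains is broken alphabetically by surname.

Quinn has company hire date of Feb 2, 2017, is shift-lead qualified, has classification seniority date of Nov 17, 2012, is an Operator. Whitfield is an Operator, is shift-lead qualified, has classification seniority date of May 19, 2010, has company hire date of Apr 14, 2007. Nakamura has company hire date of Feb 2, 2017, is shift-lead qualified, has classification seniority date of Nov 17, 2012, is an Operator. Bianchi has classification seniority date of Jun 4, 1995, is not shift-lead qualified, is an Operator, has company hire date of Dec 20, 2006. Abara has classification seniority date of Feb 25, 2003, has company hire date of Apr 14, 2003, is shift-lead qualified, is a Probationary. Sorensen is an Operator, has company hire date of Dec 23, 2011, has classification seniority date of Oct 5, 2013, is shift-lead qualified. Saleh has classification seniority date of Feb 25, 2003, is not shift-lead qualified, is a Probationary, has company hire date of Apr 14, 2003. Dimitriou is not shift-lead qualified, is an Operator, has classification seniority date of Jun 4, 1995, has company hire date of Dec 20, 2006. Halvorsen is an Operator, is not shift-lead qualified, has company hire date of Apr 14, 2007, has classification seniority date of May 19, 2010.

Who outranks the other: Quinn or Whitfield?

By classification: Nakamura, Quinn, Sorensen, Halvorsen, Whitfield, Bianchi and Dimitriou (Operator); then Abara and Saleh (Probationary).
Among Nakamura, Quinn, Sorensen, Halvorsen, Whitfield, Bianchi and Dimitriou, by company hire date (later first): Nakamura and Quinn (Feb 2, 2017) before Sorensen (Dec 23, 2011) before Halvorsen and Whitfield (Apr 14, 2007) before Bianchi and Dimitriou (Dec 20, 2006).
Nakamura and Quinn both have classification seniority date Nov 17, 2012, so the next rule applies.
Among Nakamura and Quinn, alphabetically by surname: Nakamura before Quinn.
Halvorsen and Whitfield both have classification seniority date May 19, 2010, so the next rule applies.
Among Halvorsen and Whitfield, alphabetically by surname: Halvorsen before Whitfield.
Bianchi and Dimitriou both have classification seniority date Jun 4, 1995, so the next rule applies.
Among Bianchi and Dimitriou, alphabetically by surname: Bianchi before Dimitriou.
Abara and Saleh both have company hire date Apr 14, 2003, so the next rule applies.
Abara and Saleh both have classification seniority date Feb 25, 2003, so the next rule applies.
Among Abara and Saleh, alphabetically by surname: Abara before Saleh.
So Quinn takes precedence.

Quinn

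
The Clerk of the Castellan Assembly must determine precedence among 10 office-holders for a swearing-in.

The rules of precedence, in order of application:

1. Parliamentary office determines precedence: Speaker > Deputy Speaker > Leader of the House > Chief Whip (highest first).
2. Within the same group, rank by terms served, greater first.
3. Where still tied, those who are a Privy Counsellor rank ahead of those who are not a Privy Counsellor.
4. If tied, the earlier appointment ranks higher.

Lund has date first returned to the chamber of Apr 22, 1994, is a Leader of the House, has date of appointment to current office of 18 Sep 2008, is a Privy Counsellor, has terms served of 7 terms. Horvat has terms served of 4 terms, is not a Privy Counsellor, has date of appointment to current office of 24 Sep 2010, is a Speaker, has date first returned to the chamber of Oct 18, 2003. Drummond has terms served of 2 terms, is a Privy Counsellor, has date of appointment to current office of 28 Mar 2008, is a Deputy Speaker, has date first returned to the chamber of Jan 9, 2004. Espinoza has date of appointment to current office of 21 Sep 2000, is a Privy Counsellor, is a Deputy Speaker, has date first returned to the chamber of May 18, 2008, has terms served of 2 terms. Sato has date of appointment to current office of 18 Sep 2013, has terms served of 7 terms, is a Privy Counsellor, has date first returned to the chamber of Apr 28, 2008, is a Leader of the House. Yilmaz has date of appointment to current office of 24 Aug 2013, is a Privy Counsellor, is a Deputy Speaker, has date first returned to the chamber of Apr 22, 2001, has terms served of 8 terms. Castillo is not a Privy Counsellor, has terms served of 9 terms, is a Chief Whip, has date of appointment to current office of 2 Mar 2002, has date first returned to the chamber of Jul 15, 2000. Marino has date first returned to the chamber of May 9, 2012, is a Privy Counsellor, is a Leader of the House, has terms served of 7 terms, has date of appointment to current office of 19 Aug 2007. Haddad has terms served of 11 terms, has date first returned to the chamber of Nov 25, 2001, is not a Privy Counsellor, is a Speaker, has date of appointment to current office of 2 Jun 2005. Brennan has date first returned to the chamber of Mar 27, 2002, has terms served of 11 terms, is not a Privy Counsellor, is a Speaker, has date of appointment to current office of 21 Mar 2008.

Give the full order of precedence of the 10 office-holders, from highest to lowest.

By parliamentary office: Haddad, Brennan and Horvat (Speaker); then Yilmaz, Espinoza and Drummond (Deputy Speaker); then Marino, Lund and Sato (Leader of the House); then Castillo (Chief Whip).
Among Haddad, Brennan and Horvat, by terms served (higher first): Haddad and Brennan (11 terms) before Horvat (4 terms).
Haddad and Brennan are each not a Privy Counsellor, so the next rule applies.
Among Haddad and Brennan, by date of appointment to current office (earlier first): Haddad (2 Jun 2005) before Brennan (21 Mar 2008).
Among Yilmaz, Espinoza and Drummond, by terms served (higher first): Yilmaz (8 terms) before Espinoza and Drummond (2 terms).
Espinoza and Drummond are each a Privy Counsellor, so the next rule applies.
Among Espinoza and Drummond, by date of appointment to current office (earlier first): Espinoza (21 Sep 2000) before Drummond (28 Mar 2008).
Marino, Lund and Sato all have terms served 7 terms, so the next rule applies.
Marino, Lund and Sato are each a Privy Counsellor, so the next rule applies.
Among Marino, Lund and Sato, by date of appointment to current office (earlier first): Marino (19 Aug 2007) before Lund (18 Sep 2008) before Sato (18 Sep 2013).
Full order: Haddad, Brennan, Horvat, Yilmaz, Espinoza, Drummond, Marino, Lund, Sato, Castillo.

Haddad, Brennan, Horvat, Yilmaz, Espinoza, Drummond, Marino, Lund, Sato, Castillo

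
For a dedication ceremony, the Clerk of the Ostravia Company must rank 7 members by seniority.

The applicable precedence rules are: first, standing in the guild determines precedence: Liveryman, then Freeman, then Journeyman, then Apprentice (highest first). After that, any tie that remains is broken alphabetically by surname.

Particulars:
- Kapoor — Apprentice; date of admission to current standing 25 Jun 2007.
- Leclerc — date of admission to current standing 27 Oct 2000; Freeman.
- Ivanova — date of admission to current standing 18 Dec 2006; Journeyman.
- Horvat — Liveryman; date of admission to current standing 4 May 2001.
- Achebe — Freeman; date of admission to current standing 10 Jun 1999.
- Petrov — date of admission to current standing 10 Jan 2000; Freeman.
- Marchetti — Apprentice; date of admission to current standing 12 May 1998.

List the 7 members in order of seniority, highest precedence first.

By standing in the guild: Horvat (Liveryman); then Achebe, Leclerc and Petrov (Freeman); then Ivanova (Journeyman); then Kapoor and Marchetti (Apprentice).
Among Achebe, Leclerc and Petrov, alphabetically by surname: Achebe before Leclerc before Petrov.
Among Kapoor and Marchetti, alphabetically by surname: Kapoor before Marchetti.
Full order: Horvat, Achebe, Leclerc, Petrov, Ivanova, Kapoor, Marchetti.

Horvat, Achebe, Leclerc, Petrov, Ivanova, Kapoor, Marchetti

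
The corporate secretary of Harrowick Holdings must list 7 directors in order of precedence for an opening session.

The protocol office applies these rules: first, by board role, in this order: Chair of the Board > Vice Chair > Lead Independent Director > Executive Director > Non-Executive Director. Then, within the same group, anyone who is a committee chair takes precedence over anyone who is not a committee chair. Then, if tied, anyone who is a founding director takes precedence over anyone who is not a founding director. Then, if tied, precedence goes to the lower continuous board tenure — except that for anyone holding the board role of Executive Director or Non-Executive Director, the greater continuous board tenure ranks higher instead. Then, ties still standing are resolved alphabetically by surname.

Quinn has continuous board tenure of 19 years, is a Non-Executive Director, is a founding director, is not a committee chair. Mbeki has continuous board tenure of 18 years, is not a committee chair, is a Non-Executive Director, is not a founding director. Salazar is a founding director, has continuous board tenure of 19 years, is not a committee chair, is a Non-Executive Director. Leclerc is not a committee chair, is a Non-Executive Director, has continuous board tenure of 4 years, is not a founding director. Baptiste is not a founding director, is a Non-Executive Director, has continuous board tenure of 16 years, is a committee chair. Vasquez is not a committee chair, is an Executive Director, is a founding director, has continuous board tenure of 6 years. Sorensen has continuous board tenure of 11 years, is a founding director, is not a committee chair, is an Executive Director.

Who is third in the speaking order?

Baptiste

By board role: Sorensen and Vasquez (Executive Director); then Baptiste, Quinn, Salazar, Mbeki and Leclerc (Non-Executive Director).
Sorensen and Vasquez are each not a committee chair, so the next rule applies.
Sorensen and Vasquez are each a founding director, so the next rule applies.
Among Sorensen and Vasquez, by continuous board tenure (higher first) (reversed rule for this group): Sorensen (11 years) before Vasquez (6 years).
Among Baptiste, Quinn, Salazar, Mbeki and Leclerc, a committee chair before not a committee chair: Baptiste (a committee chair) before Quinn, Salazar, Mbeki and Leclerc (not a committee chair).
Among Quinn, Salazar, Mbeki and Leclerc, a founding director before not a founding director: Quinn and Salazar (a founding director) before Mbeki and Leclerc (not a founding director).
Quinn and Salazar both have continuous board tenure 19 years, so the next rule applies.
Among Quinn and Salazar, alphabetically by surname: Quinn before Salazar.
Among Mbeki and Leclerc, by continuous board tenure (higher first) (reversed rule for this group): Mbeki (18 years) before Leclerc (4 years).
Order: Sorensen, Vasquez, Baptiste, Quinn, Salazar, Mbeki, Leclerc.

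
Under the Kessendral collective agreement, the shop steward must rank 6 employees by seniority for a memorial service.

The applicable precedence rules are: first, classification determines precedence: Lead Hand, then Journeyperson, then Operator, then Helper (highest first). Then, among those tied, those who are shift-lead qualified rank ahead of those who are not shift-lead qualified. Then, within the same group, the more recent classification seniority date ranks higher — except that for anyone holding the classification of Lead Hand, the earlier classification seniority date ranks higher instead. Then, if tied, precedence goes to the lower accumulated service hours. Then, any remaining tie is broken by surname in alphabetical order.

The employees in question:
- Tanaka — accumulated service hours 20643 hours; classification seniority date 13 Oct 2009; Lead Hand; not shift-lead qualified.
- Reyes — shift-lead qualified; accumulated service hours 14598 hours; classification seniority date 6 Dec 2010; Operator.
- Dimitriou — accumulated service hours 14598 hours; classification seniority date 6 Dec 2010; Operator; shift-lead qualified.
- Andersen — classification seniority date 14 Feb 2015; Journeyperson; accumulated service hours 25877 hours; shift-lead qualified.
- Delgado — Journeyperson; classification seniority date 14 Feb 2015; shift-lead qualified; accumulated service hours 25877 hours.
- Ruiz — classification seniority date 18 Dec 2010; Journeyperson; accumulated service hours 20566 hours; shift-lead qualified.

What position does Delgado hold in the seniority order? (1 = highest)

3

By classification: Tanaka (Lead Hand); then Andersen, Delgado and Ruiz (Journeyperson); then Dimitriou and Reyes (Operator).
Andersen, Delgado and Ruiz are each shift-lead qualified, so the next rule applies.
Among Andersen, Delgado and Ruiz, by classification seniority date (later first): Andersen and Delgado (14 Feb 2015) before Ruiz (18 Dec 2010).
Andersen and Delgado both have accumulated service hours 25877 hours, so the next rule applies.
Among Andersen and Delgado, alphabetically by surname: Andersen before Delgado.
Dimitriou and Reyes are each shift-lead qualified, so the next rule applies.
Dimitriou and Reyes both have classification seniority date 6 Dec 2010, so the next rule applies.
Dimitriou and Reyes both have accumulated service hours 14598 hours, so the next rule applies.
Among Dimitriou and Reyes, alphabetically by surname: Dimitriou before Reyes.
Order: Tanaka, Andersen, Delgado, Ruiz, Dimitriou, Reyes. So position 3.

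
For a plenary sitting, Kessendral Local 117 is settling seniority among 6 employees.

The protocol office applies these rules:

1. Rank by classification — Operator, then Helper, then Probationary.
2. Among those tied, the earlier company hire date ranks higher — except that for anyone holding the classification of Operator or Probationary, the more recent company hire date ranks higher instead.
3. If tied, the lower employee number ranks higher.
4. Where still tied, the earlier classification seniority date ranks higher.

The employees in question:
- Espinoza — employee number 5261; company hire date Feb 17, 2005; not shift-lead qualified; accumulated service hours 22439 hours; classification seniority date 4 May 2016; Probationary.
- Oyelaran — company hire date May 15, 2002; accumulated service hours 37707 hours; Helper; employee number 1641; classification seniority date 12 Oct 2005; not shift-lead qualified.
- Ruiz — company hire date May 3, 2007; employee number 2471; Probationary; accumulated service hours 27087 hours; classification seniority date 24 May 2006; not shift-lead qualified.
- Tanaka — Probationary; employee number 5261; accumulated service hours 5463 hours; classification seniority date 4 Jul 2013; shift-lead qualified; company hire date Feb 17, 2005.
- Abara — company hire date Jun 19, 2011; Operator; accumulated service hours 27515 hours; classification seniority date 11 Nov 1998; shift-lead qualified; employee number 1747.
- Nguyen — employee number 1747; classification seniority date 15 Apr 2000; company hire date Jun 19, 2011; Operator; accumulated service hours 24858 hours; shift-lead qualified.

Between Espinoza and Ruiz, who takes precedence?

Ruiz

By classification: Abara and Nguyen (Operator); then Oyelaran (Helper); then Ruiz, Tanaka and Espinoza (Probationary).
Abara and Nguyen both have company hire date Jun 19, 2011, so the next rule applies.
Abara and Nguyen both have employee number 1747, so the next rule applies.
Among Abara and Nguyen, by classification seniority date (earlier first): Abara (11 Nov 1998) before Nguyen (15 Apr 2000).
Among Ruiz, Tanaka and Espinoza, by company hire date (later first) (reversed rule for this group): Ruiz (May 3, 2007) before Tanaka and Espinoza (Feb 17, 2005).
Tanaka and Espinoza both have employee number 5261, so the next rule applies.
Among Tanaka and Espinoza, by classification seniority date (earlier first): Tanaka (4 Jul 2013) before Espinoza (4 May 2016).
So Ruiz takes precedence.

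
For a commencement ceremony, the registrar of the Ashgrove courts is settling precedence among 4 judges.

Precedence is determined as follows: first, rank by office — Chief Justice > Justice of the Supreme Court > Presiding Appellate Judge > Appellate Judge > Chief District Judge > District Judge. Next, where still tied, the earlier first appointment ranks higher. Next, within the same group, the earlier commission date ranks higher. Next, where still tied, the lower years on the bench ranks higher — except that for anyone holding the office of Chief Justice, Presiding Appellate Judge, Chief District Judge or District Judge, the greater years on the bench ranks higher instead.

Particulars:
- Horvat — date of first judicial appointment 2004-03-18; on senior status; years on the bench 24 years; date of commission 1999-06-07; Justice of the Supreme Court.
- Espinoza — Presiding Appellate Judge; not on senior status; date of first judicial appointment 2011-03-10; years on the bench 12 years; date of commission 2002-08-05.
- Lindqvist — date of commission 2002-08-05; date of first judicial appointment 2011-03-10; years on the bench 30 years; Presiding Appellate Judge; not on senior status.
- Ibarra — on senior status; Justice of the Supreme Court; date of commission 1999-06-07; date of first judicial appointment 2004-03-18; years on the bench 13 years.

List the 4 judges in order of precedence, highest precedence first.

By office: Ibarra and Horvat (Justice of the Supreme Court); then Lindqvist and Espinoza (Presiding Appellate Judge).
Ibarra and Horvat both have date of first judicial appointment 2004-03-18, so the next rule applies.
Ibarra and Horvat both have date of commission 1999-06-07, so the next rule applies.
Among Ibarra and Horvat, by years on the bench (lower first): Ibarra (13 years) before Horvat (24 years).
Lindqvist and Espinoza both have date of first judicial appointment 2011-03-10, so the next rule applies.
Lindqvist and Espinoza both have date of commission 2002-08-05, so the next rule applies.
Among Lindqvist and Espinoza, by years on the bench (higher first) (reversed rule for this group): Lindqvist (30 years) before Espinoza (12 years).
Full order: Ibarra, Horvat, Lindqvist, Espinoza.

Ibarra, Horvat, Lindqvist, Espinoza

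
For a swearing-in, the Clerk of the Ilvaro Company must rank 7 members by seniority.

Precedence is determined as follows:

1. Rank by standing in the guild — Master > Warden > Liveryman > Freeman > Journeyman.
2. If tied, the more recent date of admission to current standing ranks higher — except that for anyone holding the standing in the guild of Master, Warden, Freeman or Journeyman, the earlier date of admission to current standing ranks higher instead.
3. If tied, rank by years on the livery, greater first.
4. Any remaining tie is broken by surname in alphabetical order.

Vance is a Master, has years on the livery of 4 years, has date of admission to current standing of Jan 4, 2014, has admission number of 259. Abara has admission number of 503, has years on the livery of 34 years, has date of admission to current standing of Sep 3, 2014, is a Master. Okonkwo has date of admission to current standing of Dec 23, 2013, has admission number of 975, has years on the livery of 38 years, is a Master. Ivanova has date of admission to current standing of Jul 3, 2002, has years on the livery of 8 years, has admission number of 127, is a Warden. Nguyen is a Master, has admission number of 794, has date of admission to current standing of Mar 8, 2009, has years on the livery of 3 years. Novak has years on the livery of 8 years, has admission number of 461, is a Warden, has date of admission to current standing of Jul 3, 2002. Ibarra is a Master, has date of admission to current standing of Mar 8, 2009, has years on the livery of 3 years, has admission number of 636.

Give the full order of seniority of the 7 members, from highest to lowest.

Ibarra, Nguyen, Okonkwo, Vance, Abara, Ivanova, Novak

By standing in the guild: Ibarra, Nguyen, Okonkwo, Vance and Abara (Master); then Ivanova and Novak (Warden).
Among Ibarra, Nguyen, Okonkwo, Vance and Abara, by date of admission to current standing (earlier first) (reversed rule for this group): Ibarra and Nguyen (Mar 8, 2009) before Okonkwo (Dec 23, 2013) before Vance (Jan 4, 2014) before Abara (Sep 3, 2014).
Ibarra and Nguyen both have years on the livery 3 years, so the next rule applies.
Among Ibarra and Nguyen, alphabetically by surname: Ibarra before Nguyen.
Ivanova and Novak both have date of admission to current standing Jul 3, 2002, so the next rule applies.
Ivanova and Novak both have years on the livery 8 years, so the next rule applies.
Among Ivanova and Novak, alphabetically by surname: Ivanova before Novak.
Full order: Ibarra, Nguyen, Okonkwo, Vance, Abara, Ivanova, Novak.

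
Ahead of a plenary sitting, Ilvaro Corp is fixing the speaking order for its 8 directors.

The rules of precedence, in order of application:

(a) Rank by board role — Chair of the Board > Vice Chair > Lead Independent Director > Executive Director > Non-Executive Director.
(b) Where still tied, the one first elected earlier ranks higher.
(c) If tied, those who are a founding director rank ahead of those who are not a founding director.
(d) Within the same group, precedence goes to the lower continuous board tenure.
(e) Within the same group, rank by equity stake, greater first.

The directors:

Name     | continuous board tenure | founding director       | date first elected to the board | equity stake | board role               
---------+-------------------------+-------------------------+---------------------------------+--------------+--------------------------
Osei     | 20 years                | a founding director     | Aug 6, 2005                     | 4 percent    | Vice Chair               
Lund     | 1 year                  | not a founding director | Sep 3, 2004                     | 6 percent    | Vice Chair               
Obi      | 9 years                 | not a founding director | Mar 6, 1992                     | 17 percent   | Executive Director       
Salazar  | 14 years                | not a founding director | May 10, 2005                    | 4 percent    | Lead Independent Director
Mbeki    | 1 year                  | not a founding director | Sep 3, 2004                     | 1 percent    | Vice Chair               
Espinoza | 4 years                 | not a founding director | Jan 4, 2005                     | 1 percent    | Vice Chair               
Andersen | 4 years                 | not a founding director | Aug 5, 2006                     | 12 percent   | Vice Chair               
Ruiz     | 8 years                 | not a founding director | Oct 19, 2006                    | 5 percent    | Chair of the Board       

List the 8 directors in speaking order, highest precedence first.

By board role: Ruiz (Chair of the Board); then Lund, Mbeki, Espinoza, Osei and Andersen (Vice Chair); then Salazar (Lead Independent Director); then Obi (Executive Director).
Among Lund, Mbeki, Espinoza, Osei and Andersen, by date first elected to the board (earlier first): Lund and Mbeki (Sep 3, 2004) before Espinoza (Jan 4, 2005) before Osei (Aug 6, 2005) before Andersen (Aug 5, 2006).
Lund and Mbeki are each not a founding director, so the next rule applies.
Lund and Mbeki both have continuous board tenure 1 year, so the next rule applies.
Among Lund and Mbeki, by equity stake (higher first): Lund (6 percent) before Mbeki (1 percent).
Full order: Ruiz, Lund, Mbeki, Espinoza, Osei, Andersen, Salazar, Obi.

Ruiz, Lund, Mbeki, Espinoza, Osei, Andersen, Salazar, Obi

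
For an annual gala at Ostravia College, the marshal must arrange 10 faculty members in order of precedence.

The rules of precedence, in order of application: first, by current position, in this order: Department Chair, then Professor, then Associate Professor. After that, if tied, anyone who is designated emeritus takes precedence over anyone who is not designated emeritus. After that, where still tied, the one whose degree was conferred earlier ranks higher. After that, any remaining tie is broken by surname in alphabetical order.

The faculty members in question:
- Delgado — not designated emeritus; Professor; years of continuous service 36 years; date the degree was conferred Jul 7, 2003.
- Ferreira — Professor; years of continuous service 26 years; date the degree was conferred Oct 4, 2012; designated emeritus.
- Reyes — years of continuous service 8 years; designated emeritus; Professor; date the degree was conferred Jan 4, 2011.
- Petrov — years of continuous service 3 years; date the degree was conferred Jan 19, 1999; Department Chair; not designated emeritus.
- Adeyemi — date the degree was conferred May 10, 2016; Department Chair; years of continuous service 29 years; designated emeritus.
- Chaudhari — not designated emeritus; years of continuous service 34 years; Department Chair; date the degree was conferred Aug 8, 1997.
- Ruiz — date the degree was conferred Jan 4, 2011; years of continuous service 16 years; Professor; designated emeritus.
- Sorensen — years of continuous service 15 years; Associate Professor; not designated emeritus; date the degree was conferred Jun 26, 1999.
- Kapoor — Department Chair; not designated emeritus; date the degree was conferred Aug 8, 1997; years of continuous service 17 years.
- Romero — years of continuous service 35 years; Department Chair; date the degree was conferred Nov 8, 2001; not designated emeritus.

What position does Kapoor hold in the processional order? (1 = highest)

By current position: Adeyemi, Chaudhari, Kapoor, Petrov and Romero (Department Chair); then Reyes, Ruiz, Ferreira and Delgado (Professor); then Sorensen (Associate Professor).
Among Adeyemi, Chaudhari, Kapoor, Petrov and Romero, designated emeritus before not designated emeritus: Adeyemi (designated emeritus) before Chaudhari, Kapoor, Petrov and Romero (not designated emeritus).
Among Chaudhari, Kapoor, Petrov and Romero, by date the degree was conferred (earlier first): Chaudhari and Kapoor (Aug 8, 1997) before Petrov (Jan 19, 1999) before Romero (Nov 8, 2001).
Among Chaudhari and Kapoor, alphabetically by surname: Chaudhari before Kapoor.
Among Reyes, Ruiz, Ferreira and Delgado, designated emeritus before not designated emeritus: Reyes, Ruiz and Ferreira (designated emeritus) before Delgado (not designated emeritus).
Among Reyes, Ruiz and Ferreira, by date the degree was conferred (earlier first): Reyes and Ruiz (Jan 4, 2011) before Ferreira (Oct 4, 2012).
Among Reyes and Ruiz, alphabetically by surname: Reyes before Ruiz.
Order: Adeyemi, Chaudhari, Kapoor, Petrov, Romero, Reyes, Ruiz, Ferreira, Delgado, Sorensen. So position 3.

3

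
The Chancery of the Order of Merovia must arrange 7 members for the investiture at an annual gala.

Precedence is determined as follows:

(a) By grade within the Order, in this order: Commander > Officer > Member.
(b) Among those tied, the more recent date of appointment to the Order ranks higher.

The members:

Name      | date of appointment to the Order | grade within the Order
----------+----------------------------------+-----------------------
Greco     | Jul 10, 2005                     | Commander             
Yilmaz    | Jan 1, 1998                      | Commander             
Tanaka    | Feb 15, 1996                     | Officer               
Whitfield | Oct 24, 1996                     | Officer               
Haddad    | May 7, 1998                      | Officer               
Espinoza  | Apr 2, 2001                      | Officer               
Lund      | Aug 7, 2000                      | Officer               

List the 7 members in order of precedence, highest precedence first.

Greco, Yilmaz, Espinoza, Lund, Haddad, Whitfield, Tanaka

By grade within the Order: Greco and Yilmaz (Commander); then Espinoza, Lund, Haddad, Whitfield and Tanaka (Officer).
Among Greco and Yilmaz, by date of appointment to the Order (later first): Greco (Jul 10, 2005) before Yilmaz (Jan 1, 1998).
Among Espinoza, Lund, Haddad, Whitfield and Tanaka, by date of appointment to the Order (later first): Espinoza (Apr 2, 2001) before Lund (Aug 7, 2000) before Haddad (May 7, 1998) before Whitfield (Oct 24, 1996) before Tanaka (Feb 15, 1996).
Full order: Greco, Yilmaz, Espinoza, Lund, Haddad, Whitfield, Tanaka.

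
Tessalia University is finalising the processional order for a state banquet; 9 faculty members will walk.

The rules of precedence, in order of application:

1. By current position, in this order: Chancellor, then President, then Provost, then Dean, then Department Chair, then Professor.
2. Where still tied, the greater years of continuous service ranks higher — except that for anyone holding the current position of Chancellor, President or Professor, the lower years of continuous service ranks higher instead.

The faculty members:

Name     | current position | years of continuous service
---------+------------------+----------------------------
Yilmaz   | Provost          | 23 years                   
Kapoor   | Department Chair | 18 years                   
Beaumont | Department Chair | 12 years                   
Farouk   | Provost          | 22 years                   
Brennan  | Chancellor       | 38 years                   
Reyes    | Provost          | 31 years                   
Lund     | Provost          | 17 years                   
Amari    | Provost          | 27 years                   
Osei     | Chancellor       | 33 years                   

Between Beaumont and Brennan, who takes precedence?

Brennan

By current position: Osei and Brennan (Chancellor); then Reyes, Amari, Yilmaz, Farouk and Lund (Provost); then Kapoor and Beaumont (Department Chair).
Among Osei and Brennan, by years of continuous service (lower first) (reversed rule for this group): Osei (33 years) before Brennan (38 years).
Among Reyes, Amari, Yilmaz, Farouk and Lund, by years of continuous service (higher first): Reyes (31 years) before Amari (27 years) before Yilmaz (23 years) before Farouk (22 years) before Lund (17 years).
Among Kapoor and Beaumont, by years of continuous service (higher first): Kapoor (18 years) before Beaumont (12 years).
So Brennan takes precedence.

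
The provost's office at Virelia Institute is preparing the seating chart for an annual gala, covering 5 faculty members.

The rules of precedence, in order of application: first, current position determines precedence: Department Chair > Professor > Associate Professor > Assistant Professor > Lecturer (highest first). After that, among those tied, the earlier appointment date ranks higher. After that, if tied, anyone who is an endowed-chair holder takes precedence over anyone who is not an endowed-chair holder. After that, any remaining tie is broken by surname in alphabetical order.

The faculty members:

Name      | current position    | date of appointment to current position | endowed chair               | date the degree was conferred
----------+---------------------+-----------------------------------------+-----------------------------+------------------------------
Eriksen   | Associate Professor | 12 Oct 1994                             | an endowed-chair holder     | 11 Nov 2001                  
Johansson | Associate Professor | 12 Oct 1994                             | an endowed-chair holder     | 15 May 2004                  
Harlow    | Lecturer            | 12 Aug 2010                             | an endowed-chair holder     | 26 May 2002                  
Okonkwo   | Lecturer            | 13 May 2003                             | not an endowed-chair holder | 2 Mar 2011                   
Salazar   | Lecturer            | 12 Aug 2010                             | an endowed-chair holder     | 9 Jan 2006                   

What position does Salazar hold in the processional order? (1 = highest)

5

By current position: Eriksen and Johansson (Associate Professor); then Okonkwo, Harlow and Salazar (Lecturer).
Eriksen and Johansson both have date of appointment to current position 12 Oct 1994, so the next rule applies.
Eriksen and Johansson are each an endowed-chair holder, so the next rule applies.
Among Eriksen and Johansson, alphabetically by surname: Eriksen before Johansson.
Among Okonkwo, Harlow and Salazar, by date of appointment to current position (earlier first): Okonkwo (13 May 2003) before Harlow and Salazar (12 Aug 2010).
Harlow and Salazar are each an endowed-chair holder, so the next rule applies.
Among Harlow and Salazar, alphabetically by surname: Harlow before Salazar.
Order: Eriksen, Johansson, Okonkwo, Harlow, Salazar. So position 5.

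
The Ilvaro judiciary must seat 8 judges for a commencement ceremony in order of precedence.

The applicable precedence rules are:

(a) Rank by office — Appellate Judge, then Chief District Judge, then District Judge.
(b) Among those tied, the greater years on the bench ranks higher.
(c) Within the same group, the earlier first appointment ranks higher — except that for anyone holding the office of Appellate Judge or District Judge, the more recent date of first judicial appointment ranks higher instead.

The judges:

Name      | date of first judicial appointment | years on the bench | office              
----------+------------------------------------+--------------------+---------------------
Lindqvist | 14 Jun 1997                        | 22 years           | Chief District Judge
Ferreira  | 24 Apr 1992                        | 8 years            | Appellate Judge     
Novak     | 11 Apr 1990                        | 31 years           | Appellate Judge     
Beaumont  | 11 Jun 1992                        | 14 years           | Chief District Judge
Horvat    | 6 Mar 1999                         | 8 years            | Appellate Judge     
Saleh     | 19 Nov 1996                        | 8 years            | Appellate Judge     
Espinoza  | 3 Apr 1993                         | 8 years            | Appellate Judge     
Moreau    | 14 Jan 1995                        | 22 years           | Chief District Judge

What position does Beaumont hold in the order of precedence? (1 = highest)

By office: Novak, Horvat, Saleh, Espinoza and Ferreira (Appellate Judge); then Moreau, Lindqvist and Beaumont (Chief District Judge).
Among Novak, Horvat, Saleh, Espinoza and Ferreira, by years on the bench (higher first): Novak (31 years) before Horvat, Saleh, Espinoza and Ferreira (8 years).
Among Horvat, Saleh, Espinoza and Ferreira, by date of first judicial appointment (later first) (reversed rule for this group): Horvat (6 Mar 1999) before Saleh (19 Nov 1996) before Espinoza (3 Apr 1993) before Ferreira (24 Apr 1992).
Among Moreau, Lindqvist and Beaumont, by years on the bench (higher first): Moreau and Lindqvist (22 years) before Beaumont (14 years).
Among Moreau and Lindqvist, by date of first judicial appointment (earlier first): Moreau (14 Jan 1995) before Lindqvist (14 Jun 1997).
Order: Novak, Horvat, Saleh, Espinoza, Ferreira, Moreau, Lindqvist, Beaumont. So position 8.

8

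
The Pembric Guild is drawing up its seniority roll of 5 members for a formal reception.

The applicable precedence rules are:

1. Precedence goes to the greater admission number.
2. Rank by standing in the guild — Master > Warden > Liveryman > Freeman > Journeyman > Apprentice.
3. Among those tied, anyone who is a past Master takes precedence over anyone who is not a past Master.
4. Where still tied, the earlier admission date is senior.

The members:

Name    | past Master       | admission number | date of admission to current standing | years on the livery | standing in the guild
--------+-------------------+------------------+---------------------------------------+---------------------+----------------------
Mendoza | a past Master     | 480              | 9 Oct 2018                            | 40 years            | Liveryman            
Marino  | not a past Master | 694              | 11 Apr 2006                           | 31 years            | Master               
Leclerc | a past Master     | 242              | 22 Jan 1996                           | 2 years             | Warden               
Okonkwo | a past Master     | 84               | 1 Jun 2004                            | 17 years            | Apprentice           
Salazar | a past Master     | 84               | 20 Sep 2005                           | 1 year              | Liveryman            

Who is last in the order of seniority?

By admission number (higher first): Marino (694); then Mendoza (480); then Leclerc (242); then Salazar and Okonkwo (both 84).
Among Salazar and Okonkwo, by standing in the guild: Salazar (Liveryman) before Okonkwo (Apprentice).
Order: Marino, Mendoza, Leclerc, Salazar, Okonkwo.

Okonkwo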